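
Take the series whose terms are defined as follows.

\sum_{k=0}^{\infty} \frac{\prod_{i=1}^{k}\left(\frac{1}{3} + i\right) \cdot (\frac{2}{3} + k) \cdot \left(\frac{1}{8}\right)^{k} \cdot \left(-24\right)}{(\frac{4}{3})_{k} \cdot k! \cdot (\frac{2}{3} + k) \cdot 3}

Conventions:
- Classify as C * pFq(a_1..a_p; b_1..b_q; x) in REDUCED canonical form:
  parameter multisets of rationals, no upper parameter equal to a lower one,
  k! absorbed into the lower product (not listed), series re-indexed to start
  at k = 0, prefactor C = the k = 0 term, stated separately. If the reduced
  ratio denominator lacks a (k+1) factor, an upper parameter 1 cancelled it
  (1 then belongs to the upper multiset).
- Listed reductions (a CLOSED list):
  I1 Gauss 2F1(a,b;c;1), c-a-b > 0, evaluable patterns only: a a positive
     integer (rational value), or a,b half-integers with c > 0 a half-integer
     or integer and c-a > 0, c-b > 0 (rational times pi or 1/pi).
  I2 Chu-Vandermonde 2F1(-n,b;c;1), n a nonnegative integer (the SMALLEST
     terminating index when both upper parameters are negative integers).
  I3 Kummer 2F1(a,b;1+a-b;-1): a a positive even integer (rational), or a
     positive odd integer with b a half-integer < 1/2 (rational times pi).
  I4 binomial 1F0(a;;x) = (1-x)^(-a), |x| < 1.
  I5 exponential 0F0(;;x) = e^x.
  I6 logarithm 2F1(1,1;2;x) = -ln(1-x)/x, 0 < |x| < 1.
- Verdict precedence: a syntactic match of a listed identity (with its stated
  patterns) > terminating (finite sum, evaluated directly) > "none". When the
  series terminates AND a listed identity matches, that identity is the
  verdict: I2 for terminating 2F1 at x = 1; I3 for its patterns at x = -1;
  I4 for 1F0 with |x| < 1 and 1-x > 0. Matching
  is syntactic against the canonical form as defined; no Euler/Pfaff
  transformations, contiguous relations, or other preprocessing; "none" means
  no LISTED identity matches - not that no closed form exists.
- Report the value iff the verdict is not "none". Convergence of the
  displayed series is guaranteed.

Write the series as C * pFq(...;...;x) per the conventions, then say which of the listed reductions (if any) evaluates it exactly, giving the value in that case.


The tell: from the first term -8: k + 2/3 divides numerator and denominator alike; C = -8, x = 1/8 after cancelling.
Step ratio: r(k) = \frac{1}{8} * 1 / [(k+1)] - rational in k. x = \frac{1}{8}; t_0 = -8; negate the roots.

Canonical form: C = -8 times 0F0 with upper {-}, lower {-}, x = \frac{1}{8}. Verdict: the I5 exponential reduction matches (the 0F0 exponential series at x = \frac{1}{8}). Exact value: \left(-8\right) \cdot e^{\frac{1}{8}}.


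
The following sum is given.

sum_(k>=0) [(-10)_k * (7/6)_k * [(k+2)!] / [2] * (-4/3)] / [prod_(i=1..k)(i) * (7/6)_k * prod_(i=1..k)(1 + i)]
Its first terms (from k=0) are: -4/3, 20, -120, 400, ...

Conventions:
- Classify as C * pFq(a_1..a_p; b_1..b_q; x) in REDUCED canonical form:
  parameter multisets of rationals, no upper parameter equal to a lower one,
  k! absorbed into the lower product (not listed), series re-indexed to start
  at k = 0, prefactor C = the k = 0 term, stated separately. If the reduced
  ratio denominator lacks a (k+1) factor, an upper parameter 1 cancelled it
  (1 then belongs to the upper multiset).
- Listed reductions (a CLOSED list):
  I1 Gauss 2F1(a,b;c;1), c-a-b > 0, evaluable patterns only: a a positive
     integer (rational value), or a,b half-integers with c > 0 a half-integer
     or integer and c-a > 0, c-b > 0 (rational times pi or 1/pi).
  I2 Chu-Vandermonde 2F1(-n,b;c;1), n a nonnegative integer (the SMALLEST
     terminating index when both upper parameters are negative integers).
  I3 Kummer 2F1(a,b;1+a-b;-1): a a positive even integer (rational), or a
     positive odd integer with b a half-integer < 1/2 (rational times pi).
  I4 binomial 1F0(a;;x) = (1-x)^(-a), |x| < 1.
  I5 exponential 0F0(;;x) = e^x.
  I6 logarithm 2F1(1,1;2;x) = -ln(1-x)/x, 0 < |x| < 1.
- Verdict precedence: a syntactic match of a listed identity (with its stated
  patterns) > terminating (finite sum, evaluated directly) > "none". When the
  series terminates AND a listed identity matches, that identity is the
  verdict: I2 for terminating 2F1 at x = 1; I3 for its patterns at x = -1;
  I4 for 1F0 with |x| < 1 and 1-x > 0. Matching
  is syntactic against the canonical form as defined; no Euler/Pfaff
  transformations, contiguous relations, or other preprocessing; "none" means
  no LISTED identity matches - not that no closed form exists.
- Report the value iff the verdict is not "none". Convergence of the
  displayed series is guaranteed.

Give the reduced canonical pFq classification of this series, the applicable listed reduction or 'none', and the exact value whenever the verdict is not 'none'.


Key step: with t_0 = -4/3, the factorial ratio (prefactor -4/3) (k+a-1)!/(a-1)! is a rising factorial (a)_k.
Step ratio: r(k) = 1 * (k-10) (k+3) / [(k+2) (k+1)] - rational in k. x = 1; t_0 = -4/3; negate the roots.

This is -4/3 * 2F1(-10, 3; 2; 1) in reduced canonical form. Verdict: this is Chu-Vandermonde (I2) (terminating 2F1 at x = 1 with n = 10, b = 3, c = 2). Sum: 0.


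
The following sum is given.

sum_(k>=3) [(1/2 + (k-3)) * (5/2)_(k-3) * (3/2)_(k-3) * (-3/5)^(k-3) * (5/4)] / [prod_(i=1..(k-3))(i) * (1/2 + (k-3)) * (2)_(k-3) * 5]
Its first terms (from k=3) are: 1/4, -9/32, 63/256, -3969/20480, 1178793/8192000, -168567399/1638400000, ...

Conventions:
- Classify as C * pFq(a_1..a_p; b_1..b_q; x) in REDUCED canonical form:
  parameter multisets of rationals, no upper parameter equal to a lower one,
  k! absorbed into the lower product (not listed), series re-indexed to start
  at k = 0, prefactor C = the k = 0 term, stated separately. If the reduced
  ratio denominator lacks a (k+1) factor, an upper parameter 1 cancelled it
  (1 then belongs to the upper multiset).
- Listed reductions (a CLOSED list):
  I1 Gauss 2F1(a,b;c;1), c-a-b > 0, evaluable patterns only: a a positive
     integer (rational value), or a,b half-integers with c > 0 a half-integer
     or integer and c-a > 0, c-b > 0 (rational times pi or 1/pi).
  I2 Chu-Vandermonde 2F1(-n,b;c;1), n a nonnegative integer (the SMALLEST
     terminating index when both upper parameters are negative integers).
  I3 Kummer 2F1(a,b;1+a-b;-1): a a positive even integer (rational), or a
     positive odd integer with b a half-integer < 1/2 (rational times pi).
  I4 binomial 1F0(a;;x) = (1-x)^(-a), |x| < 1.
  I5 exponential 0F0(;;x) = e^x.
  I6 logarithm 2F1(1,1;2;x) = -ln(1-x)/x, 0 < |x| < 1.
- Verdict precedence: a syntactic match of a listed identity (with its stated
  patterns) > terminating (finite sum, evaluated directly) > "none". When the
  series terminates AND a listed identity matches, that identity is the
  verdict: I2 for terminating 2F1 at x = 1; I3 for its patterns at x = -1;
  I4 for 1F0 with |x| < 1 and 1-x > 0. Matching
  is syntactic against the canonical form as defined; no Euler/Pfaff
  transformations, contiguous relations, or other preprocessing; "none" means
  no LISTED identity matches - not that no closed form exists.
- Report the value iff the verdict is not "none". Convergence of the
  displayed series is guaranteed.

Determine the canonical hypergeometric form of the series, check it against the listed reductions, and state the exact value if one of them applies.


With C = 1/4: the canonical form is 2F1(3/2, 5/2; 2; -3/5). Verdict: no listed reduction: x = -3/5 and upper {3/2, 5/2} fail every I1-I6 pattern.

Structural cue: from the first term 1/4: k + 1/2 divides numerator and denominator alike; C = 1/4, x = -3/5 after cancelling.
Adjacent-term ratio: r(k) = (-3/5) * (k+3/2) (k+5/2) / [(k+2) (k+1)] - rational; roots negated = parameters, x = (-3/5), C = 1/4.


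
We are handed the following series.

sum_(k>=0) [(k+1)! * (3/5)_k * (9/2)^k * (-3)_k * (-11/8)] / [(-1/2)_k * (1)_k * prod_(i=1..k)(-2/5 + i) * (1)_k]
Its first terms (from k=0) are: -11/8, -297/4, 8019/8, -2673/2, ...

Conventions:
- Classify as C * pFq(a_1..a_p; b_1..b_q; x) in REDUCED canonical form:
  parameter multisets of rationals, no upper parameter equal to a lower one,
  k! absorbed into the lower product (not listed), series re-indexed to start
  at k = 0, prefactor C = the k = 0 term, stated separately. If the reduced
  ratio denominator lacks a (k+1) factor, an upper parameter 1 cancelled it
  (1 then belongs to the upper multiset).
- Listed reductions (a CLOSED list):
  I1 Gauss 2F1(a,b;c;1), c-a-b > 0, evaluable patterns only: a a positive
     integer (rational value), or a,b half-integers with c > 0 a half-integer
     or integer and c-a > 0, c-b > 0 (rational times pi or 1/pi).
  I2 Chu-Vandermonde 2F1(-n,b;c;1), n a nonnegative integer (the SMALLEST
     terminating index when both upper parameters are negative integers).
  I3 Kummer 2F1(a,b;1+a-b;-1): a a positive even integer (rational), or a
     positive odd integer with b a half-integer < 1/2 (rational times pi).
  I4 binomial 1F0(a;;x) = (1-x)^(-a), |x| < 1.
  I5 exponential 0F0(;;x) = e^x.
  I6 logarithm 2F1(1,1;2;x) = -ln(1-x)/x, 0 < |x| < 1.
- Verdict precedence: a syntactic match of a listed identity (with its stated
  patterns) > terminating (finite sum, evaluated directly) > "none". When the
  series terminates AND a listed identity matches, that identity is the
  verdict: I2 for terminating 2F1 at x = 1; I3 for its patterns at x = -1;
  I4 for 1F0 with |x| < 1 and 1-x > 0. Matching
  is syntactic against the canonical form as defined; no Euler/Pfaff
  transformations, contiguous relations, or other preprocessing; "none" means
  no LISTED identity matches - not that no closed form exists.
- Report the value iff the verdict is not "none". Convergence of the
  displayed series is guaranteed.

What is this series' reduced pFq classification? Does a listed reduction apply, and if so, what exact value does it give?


Canonical form: C = -11/8 times 2F2 with upper {-3, 2}, lower {-1/2, 1}, x = 9/2. Verdict: terminating - upper parameter -3 makes this a finite sum (last index 3), evaluated exactly. Value: -1639/4.

Structural cue: with t_0 = -11/8, the parameter 3/5 appears in both the upper and lower lists and cancels.
Adjacent-term ratio: r(k) = (9/2) * (k-3) (k+2) / [(k-1/2) (k+1) (k+1)] - rational in k, leading ratio (9/2); with t_0 = -11/8, classification follows.


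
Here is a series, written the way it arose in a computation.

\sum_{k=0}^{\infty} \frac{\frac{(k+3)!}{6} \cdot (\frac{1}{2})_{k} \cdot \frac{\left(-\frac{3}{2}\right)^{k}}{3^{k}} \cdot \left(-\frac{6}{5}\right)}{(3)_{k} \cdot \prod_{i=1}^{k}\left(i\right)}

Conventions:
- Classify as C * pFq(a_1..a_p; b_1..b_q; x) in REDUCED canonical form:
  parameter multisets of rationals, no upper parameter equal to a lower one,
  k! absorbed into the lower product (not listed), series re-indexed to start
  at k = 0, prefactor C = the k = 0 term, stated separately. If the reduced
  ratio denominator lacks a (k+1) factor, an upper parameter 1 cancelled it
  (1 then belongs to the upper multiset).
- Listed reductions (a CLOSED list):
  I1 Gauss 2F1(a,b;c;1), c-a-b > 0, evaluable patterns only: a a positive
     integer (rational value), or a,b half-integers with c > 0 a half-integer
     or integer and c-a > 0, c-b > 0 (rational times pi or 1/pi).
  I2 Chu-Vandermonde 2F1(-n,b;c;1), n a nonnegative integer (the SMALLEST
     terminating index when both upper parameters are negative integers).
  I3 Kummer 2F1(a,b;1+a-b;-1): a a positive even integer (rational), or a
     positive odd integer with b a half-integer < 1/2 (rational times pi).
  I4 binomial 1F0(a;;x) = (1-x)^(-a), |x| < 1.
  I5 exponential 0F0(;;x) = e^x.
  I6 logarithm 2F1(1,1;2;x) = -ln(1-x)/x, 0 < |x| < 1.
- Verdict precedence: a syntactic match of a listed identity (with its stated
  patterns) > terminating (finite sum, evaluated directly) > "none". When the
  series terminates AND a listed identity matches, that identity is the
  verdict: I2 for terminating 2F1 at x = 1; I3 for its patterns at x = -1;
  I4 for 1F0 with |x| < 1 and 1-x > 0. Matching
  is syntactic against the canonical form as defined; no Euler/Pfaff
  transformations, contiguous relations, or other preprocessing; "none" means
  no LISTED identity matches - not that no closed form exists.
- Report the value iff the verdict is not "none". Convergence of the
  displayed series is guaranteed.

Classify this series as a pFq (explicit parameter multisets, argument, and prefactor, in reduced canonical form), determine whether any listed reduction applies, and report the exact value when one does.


At argument -\frac{1}{2}: a 2F1 with upper {\frac{1}{2}, 4}, lower {3}, scaled by C = -\frac{6}{5}. Verdict: none - this 2F1 at x = -\frac{1}{2} matches no listed pattern, and upper {\frac{1}{2}, 4} holds no stopper.

Key step: from the first term -\frac{6}{5}: the two k-th powers (prefactor -6/5) combine into one argument.
Step ratio: r(k) = -\frac{1}{2} * (k+\frac{1}{2}) (k+4) / [(k+3) (k+1)] - rational in k. x = -\frac{1}{2}; t_0 = -\frac{6}{5}; negate the roots.


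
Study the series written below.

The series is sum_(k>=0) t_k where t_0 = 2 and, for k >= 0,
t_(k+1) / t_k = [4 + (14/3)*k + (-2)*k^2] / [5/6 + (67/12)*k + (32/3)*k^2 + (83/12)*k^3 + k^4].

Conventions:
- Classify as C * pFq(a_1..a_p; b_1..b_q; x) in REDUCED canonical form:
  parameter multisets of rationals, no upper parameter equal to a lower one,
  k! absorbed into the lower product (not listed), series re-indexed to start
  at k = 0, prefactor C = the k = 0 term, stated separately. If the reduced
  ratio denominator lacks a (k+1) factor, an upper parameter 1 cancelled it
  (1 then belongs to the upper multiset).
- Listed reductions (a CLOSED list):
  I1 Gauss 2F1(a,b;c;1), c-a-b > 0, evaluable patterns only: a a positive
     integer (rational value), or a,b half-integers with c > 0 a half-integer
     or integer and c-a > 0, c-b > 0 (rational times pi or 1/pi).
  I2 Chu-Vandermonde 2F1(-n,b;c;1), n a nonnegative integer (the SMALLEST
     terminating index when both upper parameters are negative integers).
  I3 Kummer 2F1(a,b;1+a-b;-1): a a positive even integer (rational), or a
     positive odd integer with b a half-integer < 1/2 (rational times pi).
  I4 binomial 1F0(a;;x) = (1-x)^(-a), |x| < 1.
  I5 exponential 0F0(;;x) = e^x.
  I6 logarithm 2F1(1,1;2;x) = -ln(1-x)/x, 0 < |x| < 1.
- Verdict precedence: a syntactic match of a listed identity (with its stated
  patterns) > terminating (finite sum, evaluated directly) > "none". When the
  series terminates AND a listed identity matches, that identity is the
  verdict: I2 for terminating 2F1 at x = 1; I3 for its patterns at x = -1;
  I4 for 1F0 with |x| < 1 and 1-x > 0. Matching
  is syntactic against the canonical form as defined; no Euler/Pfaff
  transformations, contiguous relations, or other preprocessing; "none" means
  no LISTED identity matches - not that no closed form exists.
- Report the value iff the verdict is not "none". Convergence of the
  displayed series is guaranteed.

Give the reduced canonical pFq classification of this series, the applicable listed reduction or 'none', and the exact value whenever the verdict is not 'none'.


Classification (C = 2): 1F2 with upper {-3}, lower {1/4, 5}, argument x = -2. Verdict: terminating - upper -3 stops the sum at k = 3; the 4 terms are added exactly. Value: 67418/4725.

Structural cue: x = (-2) and the ratio is unreduced: k + 2/3 divides both sides (prefactor 2).
Consecutive-term ratio: r(k) = (-2) * (k-3) / [(k+1/4) (k+5) (k+1)] - rational in k. x = (-2); t_0 = 2; negate the roots.


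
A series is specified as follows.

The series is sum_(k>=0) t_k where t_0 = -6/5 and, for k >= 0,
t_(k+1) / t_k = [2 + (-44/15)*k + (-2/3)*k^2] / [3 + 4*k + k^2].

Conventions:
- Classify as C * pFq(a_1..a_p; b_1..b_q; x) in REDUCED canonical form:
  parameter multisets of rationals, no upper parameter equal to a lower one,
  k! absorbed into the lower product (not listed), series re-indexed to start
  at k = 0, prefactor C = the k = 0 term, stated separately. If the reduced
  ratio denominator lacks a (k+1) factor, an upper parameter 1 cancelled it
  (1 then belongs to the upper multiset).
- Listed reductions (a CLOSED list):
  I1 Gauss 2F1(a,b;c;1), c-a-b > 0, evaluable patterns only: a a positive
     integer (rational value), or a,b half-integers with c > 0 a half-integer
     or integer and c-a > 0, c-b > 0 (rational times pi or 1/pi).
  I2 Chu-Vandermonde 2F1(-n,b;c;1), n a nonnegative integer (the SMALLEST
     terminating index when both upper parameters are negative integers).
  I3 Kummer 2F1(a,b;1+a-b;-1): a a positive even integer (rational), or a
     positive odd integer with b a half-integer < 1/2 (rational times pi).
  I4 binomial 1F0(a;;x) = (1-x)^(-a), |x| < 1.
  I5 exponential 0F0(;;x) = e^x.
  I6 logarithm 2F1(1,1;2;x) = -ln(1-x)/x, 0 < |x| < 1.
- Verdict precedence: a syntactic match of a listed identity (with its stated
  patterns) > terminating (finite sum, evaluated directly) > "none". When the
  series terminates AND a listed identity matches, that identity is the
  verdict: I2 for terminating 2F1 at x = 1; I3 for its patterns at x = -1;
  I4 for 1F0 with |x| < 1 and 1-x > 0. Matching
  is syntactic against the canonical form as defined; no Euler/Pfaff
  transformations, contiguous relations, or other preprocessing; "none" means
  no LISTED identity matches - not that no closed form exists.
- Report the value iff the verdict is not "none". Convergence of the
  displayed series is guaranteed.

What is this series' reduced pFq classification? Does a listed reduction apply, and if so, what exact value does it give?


Classification (C = -6/5): 2F1 with upper {-3/5, 5}, lower {3}, argument x = -2/3. Verdict: none - at argument -2/3 the multisets {-3/5, 5} ; {3} match no listed identity.

Key observation: x = (-2/3) and factor the ratio over Q (C = -6/5, x = -2/3): negated roots = parameters.
Adjacent-term ratio: r(k) = (-2/3) * (k-3/5) (k+5) / [(k+3) (k+1)] ; factor over Q: parameters, x = (-2/3), and C = -6/5.


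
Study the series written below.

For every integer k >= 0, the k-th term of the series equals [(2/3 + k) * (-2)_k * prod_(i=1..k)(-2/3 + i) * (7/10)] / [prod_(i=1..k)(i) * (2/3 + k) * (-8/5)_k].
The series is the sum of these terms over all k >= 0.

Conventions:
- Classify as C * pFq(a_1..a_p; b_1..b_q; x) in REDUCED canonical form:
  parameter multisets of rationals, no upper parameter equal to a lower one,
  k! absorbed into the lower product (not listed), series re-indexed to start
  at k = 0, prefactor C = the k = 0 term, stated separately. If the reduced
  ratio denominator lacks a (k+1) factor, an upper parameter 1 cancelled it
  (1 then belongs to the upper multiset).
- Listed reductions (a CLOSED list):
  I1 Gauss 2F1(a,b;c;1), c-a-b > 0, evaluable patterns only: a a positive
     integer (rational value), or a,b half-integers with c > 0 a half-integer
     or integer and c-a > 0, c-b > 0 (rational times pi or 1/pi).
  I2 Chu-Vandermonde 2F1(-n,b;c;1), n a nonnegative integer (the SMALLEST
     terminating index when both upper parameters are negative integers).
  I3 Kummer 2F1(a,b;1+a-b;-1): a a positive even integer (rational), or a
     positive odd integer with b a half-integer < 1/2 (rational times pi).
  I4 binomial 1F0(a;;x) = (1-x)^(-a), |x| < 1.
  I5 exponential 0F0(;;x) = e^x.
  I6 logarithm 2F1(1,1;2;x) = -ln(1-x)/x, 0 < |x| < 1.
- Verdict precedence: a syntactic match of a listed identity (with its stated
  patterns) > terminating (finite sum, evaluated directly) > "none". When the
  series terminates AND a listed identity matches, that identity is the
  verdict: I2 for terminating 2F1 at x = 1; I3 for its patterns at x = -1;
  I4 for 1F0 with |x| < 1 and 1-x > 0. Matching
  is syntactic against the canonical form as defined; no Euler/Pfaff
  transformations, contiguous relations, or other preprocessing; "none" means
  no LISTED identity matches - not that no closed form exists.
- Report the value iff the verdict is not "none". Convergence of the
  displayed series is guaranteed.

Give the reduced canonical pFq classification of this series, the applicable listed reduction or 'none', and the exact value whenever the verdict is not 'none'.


x = 1 here; the reduced form reads 2F1, upper {-2, 1/3}, lower {-8/5}, C = 7/10. Verdict: Chu-Vandermonde (I2) applies (terminating 2F1 at x = 1 with n = 2, b = 1/3, c = -8/5). Its exact value is 1421/1080.

First insight: t_0 being 7/10, the running product (prefactor 7/10) telescopes to a rising factorial.
Step ratio: r(k) = 1 * (k-2) (k+1/3) / [(k-8/5) (k+1)] ; factor over Q: parameters, x = 1, and C = 7/10.


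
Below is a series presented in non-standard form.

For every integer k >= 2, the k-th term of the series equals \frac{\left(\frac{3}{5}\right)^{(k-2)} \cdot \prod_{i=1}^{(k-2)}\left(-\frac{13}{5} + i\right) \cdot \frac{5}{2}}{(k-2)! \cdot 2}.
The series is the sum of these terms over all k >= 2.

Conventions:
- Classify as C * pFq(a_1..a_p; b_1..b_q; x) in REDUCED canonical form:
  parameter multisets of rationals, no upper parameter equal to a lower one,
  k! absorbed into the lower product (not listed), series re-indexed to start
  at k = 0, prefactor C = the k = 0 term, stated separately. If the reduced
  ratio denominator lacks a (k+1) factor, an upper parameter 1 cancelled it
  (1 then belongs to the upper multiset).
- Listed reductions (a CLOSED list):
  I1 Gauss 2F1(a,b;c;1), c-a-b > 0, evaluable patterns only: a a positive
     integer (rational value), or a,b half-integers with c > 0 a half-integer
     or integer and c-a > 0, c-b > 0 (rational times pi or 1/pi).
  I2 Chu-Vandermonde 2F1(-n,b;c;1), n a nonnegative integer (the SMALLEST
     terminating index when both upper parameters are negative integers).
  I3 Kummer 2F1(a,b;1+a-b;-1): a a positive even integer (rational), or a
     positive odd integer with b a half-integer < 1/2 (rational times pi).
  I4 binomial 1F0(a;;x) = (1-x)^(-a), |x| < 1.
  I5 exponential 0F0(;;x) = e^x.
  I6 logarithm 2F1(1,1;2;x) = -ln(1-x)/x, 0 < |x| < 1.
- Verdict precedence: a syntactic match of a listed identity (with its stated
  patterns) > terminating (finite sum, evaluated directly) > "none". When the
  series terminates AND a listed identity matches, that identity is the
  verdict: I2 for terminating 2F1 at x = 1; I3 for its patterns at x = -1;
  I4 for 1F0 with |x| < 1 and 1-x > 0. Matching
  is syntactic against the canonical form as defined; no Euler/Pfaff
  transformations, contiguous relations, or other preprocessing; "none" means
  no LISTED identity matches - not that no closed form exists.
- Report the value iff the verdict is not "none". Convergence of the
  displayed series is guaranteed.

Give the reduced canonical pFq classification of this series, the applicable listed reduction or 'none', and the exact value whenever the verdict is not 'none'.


Structural cue: t_0 = \frac{5}{4} here, and the constant factors (prefactor 5/4) combine into one prefactor.
Ratio: r(k) = \frac{3}{5} * (k-\frac{8}{5}) / [(k+1)] ; factor over Q: parameters, x = \frac{3}{5}, and C = \frac{5}{4}.

x = \frac{3}{5} here; the reduced form reads 1F0, upper {-\frac{8}{5}}, lower {-}, C = \frac{5}{4}. Verdict: the binomial series (I4) fires (the 1F0 binomial series: exponent 8/5, x = \frac{3}{5}). Exact value: \frac{5}{4} \cdot \left(\frac{2}{5}\right)^{\frac{8}{5}}.


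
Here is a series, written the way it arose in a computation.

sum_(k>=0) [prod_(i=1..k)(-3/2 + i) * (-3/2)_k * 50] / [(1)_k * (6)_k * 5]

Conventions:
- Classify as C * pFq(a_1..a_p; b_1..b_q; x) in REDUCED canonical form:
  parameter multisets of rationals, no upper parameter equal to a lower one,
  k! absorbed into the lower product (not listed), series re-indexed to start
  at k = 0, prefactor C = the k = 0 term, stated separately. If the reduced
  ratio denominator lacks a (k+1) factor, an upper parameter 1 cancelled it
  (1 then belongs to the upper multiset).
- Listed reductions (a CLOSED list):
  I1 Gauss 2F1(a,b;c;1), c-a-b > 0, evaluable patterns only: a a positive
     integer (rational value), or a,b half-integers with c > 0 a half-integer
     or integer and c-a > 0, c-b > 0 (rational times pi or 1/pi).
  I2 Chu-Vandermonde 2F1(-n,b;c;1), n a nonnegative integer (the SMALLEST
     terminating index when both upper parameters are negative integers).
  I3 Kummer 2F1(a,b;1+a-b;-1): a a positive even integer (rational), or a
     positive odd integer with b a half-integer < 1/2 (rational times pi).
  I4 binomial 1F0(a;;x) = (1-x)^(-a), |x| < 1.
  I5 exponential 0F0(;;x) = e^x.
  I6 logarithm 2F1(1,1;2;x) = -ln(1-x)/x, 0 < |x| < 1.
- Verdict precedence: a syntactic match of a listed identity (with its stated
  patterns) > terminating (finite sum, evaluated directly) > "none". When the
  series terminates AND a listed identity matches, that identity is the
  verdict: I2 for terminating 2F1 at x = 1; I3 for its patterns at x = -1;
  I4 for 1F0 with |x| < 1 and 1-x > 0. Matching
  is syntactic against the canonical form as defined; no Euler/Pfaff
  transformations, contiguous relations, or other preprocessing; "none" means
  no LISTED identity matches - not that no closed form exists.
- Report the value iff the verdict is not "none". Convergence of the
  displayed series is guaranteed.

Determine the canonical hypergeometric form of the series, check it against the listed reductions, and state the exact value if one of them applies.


Key observation: t_0 = 10 here, and (1)_k (C = 10) is k! itself.
Consecutive-term ratio: r(k) = 1 * (k-3/2) (k-1/2) / [(k+6) (k+1)] - rational in k, leading ratio 1; with t_0 = 10, classification follows.

This is 10 * 2F1(-3/2, -1/2; 6; 1) in reduced canonical form. Verdict: the half-integer Gauss pattern (I1) matches (x = 1; upper {-3/2, -1/2} half-integers, c = 6 in the evaluable pattern). Hence: (10485760/297297) / pi.


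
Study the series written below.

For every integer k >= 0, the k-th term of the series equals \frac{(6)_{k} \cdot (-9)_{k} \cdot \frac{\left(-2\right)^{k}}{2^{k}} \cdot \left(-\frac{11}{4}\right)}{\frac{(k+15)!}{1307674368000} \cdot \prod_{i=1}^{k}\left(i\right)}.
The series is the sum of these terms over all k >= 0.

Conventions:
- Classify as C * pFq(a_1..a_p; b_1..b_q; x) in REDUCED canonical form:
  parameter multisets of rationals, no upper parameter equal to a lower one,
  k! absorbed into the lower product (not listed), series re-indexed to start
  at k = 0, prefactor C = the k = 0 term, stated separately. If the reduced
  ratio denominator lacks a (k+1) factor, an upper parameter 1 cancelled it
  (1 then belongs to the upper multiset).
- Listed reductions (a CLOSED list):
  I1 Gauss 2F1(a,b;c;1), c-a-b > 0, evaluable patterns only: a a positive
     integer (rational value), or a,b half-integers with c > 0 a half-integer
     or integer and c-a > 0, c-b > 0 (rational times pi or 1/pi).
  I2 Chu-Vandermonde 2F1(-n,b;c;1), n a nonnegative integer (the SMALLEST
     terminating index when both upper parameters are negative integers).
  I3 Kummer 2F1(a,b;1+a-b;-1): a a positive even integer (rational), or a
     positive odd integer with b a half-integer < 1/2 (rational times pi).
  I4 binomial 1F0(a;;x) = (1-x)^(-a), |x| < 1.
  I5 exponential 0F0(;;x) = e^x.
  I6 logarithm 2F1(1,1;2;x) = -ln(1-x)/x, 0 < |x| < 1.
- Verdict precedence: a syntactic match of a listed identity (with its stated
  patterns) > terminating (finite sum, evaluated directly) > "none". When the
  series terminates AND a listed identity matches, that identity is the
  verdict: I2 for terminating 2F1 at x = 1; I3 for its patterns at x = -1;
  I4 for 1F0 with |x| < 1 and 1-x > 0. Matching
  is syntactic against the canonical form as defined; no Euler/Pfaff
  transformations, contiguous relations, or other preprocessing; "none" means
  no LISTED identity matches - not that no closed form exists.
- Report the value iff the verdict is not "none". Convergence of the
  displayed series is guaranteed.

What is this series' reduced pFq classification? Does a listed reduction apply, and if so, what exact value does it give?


Key step: x = -1 and the denominator's factorial ratio (prefactor -11/4) is a lower Pochhammer.
Ratio: r(k) = -1 * (k-9) (k+6) / [(k+16) (k+1)] - poly over poly, x = -1 from leading terms; C = -\frac{11}{4} at k = 0.

Prefactor -\frac{11}{4}, argument -1: 2F1 with upper {-9, 6} over lower {16}. Verdict: Kummer (I3) applies (x = -1; c = 16 equals 1+a-b for upper {-9, 6}: listed pattern). Hence: -\frac{1001}{16}.


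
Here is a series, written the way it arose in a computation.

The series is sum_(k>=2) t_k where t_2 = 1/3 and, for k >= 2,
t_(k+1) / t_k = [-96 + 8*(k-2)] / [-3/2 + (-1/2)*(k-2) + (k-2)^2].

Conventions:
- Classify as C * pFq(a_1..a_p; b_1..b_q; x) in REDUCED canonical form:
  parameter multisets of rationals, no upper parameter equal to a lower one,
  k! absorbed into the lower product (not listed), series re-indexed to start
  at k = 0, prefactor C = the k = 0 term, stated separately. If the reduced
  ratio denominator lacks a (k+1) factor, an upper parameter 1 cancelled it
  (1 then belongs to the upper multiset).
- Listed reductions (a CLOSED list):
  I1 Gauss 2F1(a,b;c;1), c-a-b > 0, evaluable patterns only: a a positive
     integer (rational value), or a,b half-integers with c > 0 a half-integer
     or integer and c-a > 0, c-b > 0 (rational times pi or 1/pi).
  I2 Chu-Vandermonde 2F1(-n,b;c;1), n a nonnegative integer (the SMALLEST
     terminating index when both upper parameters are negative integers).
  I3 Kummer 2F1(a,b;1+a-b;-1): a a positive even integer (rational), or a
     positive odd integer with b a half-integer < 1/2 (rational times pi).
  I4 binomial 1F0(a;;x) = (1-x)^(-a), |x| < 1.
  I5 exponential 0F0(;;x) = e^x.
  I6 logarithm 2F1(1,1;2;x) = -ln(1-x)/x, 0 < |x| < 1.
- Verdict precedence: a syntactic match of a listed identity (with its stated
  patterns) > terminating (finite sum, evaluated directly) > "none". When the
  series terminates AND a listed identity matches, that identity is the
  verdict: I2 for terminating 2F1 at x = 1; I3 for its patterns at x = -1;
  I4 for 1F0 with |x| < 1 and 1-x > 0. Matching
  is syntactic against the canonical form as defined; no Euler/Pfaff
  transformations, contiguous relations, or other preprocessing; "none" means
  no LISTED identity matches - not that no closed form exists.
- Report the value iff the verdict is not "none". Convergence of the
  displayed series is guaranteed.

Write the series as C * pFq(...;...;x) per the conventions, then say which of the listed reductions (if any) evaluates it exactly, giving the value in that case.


Canonical form: C = 1/3 times 1F1 with upper {-12}, lower {-3/2}, x = 8. Verdict: terminating - the sum ends at index 12 because -12 is a negative integer; exact evaluation follows. Sum: -12916113270119/5892561675.

First insight: with t_0 = 1/3, factor the ratio over Q (C = 1/3, x = 8): negated roots = parameters.
Step ratio: r(k) = 8 * (k-12) / [(k-3/2) (k+1)] ; factor over Q: parameters, x = 8, and C = 1/3.


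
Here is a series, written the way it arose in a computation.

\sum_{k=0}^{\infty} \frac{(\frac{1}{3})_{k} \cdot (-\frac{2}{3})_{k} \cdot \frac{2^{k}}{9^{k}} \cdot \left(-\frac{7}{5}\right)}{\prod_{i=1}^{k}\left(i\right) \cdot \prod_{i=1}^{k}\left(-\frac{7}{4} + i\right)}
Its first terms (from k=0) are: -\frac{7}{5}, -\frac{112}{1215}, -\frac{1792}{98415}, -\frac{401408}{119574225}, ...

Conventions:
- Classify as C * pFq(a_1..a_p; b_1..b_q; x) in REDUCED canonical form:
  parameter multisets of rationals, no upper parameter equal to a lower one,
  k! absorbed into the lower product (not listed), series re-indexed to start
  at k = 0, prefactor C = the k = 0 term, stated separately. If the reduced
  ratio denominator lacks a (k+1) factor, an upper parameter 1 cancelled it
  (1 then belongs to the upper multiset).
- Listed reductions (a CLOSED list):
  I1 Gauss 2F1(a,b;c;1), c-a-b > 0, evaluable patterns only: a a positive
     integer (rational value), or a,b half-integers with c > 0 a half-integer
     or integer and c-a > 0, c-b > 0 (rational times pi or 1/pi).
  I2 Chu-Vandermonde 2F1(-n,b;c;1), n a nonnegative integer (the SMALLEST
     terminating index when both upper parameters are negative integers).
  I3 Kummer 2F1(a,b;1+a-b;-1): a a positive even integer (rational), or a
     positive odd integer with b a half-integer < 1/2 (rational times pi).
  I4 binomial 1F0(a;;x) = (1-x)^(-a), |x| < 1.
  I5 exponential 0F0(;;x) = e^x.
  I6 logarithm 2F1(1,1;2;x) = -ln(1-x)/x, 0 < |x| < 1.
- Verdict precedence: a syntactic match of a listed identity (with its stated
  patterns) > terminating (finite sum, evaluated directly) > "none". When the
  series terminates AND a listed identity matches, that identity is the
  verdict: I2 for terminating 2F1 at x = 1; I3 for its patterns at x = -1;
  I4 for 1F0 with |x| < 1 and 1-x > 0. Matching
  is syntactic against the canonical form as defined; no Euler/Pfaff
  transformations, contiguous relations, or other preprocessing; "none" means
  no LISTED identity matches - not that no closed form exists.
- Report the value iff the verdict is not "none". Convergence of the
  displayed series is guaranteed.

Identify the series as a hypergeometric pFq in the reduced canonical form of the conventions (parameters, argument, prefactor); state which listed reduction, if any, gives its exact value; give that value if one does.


At argument \frac{2}{9}: a 2F1 with upper {-\frac{2}{3}, \frac{1}{3}}, lower {-\frac{3}{4}}, scaled by C = -\frac{7}{5}. Verdict: none. Every listed pattern misses the 2F1 form at \frac{2}{9}, upper {-\frac{2}{3}, \frac{1}{3}}.

First insight: t_0 being -\frac{7}{5}, the product of the first k integers (C = -7/5, x = 2/9) is k!.
Step ratio: r(k) = \frac{2}{9} * (k-\frac{2}{3}) (k+\frac{1}{3}) / [(k-\frac{3}{4}) (k+1)] - poly over poly, x = \frac{2}{9} from leading terms; C = -\frac{7}{5} at k = 0.


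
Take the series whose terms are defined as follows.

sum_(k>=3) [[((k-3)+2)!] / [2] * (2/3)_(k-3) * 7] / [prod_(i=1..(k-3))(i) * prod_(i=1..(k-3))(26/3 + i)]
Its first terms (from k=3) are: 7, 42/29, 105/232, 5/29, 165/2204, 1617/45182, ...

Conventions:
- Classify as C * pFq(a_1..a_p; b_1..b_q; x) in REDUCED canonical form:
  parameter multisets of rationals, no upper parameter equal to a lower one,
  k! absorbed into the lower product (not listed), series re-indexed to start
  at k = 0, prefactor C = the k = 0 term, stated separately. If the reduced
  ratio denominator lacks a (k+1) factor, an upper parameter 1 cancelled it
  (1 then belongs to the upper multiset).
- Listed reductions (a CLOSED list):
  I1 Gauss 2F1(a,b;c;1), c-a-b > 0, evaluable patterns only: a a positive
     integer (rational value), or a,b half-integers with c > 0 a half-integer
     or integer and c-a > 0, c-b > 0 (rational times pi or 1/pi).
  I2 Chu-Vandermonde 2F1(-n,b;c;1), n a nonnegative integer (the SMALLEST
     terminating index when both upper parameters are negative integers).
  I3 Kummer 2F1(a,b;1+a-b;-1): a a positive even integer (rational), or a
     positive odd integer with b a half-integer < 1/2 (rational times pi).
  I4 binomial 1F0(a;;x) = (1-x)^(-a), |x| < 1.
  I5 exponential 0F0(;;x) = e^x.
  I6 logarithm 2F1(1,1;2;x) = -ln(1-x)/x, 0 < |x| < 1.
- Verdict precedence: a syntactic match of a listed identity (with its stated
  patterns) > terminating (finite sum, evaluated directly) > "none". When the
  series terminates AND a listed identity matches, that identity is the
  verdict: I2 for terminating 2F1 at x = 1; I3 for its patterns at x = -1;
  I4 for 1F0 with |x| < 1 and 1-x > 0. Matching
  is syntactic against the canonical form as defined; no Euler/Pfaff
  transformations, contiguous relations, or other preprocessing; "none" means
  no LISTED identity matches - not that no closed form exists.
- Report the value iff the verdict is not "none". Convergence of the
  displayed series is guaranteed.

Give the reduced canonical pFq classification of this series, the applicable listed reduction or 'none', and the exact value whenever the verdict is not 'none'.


x = 1 here; the reduced form reads 2F1, upper {2/3, 3}, lower {29/3}, C = 7. Verdict: Gauss's theorem (I1) matches (x = 1: the Gamma ratio telescopes since c-a-b = 6 > 0 and a = 3 in Z>0). Value: 1495/162.

First insight: from the first term 7: the lower running product (C = 7) is a rising factorial.
Ratio: r(k) = 1 * (k+2/3) (k+3) / [(k+29/3) (k+1)] ; factor over Q: parameters, x = 1, and C = 7.


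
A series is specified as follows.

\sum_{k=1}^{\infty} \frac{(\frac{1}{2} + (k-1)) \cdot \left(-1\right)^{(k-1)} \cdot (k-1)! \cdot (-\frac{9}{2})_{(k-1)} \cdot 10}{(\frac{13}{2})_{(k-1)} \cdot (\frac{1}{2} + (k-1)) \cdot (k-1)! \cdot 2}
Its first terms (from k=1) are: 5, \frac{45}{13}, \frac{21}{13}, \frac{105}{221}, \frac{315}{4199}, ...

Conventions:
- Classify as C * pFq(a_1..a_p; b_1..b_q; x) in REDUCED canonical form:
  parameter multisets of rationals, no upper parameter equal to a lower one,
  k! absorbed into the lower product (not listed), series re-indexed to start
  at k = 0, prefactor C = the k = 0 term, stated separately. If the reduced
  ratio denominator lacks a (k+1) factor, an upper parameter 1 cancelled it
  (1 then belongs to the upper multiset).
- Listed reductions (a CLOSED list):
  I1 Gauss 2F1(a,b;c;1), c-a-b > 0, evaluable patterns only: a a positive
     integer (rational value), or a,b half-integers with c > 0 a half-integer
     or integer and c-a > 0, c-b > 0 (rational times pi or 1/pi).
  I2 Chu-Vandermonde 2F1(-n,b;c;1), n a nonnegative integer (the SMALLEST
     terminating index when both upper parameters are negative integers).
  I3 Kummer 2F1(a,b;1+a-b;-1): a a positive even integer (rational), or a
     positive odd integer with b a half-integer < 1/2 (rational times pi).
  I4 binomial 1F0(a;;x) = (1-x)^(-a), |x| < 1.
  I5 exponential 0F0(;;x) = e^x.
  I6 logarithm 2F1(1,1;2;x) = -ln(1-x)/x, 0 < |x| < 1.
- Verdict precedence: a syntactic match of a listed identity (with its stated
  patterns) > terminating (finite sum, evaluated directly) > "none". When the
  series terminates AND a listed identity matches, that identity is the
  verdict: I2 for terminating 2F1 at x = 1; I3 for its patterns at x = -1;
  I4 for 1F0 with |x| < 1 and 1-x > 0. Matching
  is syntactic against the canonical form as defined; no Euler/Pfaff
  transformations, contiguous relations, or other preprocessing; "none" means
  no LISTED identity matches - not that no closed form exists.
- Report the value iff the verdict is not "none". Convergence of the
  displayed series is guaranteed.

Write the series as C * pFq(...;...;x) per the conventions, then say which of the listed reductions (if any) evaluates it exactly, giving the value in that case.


This is 5 * 2F1(-\frac{9}{2}, 1; \frac{13}{2}; -1) in reduced canonical form. Verdict (x = -1): Kummer (I3) applies (x = -1; c = \frac{13}{2} equals 1+a-b for upper {-\frac{9}{2}, 1}: listed pattern). Its exact value is \frac{3465}{1024} \cdot \pi.

Structural cue: from the first term 5: the factorial ratio (C = 5, x = -1) (k+a-1)!/(a-1)! is a rising factorial (a)_k.
Adjacent-term ratio: r(k) = -1 * (k-\frac{9}{2}) (k+1) / [(k+\frac{13}{2}) (k+1)] ; factor over Q: parameters, x = -1, and C = 5.


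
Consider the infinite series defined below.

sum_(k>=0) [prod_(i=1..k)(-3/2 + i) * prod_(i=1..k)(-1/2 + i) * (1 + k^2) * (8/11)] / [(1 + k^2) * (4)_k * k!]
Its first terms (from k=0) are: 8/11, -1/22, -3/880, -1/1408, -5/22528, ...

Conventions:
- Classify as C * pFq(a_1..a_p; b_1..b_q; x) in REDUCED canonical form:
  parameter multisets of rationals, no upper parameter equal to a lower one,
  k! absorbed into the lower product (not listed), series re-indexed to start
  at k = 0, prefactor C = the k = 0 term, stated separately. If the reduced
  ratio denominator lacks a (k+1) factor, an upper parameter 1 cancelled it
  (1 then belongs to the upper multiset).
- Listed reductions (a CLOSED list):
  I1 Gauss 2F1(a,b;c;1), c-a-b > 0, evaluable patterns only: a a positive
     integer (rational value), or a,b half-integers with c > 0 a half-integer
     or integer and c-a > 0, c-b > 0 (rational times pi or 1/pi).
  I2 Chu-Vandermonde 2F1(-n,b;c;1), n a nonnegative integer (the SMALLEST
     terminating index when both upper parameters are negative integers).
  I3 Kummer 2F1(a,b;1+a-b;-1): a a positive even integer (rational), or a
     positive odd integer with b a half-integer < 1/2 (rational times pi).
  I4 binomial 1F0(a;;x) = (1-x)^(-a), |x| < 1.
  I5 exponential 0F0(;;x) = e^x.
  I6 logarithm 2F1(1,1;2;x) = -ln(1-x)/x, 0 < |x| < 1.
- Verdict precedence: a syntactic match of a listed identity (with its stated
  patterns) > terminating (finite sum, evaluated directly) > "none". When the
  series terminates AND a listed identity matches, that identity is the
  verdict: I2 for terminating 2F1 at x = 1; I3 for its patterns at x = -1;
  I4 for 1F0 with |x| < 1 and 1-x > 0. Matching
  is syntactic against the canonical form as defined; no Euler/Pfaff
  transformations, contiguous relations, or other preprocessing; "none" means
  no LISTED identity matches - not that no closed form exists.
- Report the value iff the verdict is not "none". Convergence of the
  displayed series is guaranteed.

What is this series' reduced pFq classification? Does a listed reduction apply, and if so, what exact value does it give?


Prefactor 8/11, argument 1: 2F1 with upper {-1/2, 1/2} over lower {4}. Verdict at x = 1: the half-integer Gauss pattern (I1) matches (x = 1; upper {-1/2, 1/2} half-integers, c = 4 in the evaluable pattern). Hence: (4096/1925) / pi.

First insight: t_0 being 8/11, the running product (C = 8/11, x = 1) telescopes to a rising factorial.
Ratio: r(k) = 1 * (k-1/2) (k+1/2) / [(k+4) (k+1)] ; factor over Q: parameters, x = 1, and C = 8/11.
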